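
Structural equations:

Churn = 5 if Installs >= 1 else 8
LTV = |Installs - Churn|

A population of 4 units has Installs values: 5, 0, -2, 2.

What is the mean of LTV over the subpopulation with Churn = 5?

E[LTV|Churn=5] averages over only the 2 units with Churn=5 (Installs = 5, 2): LTV = 0, 3, mean 1.5.

1.5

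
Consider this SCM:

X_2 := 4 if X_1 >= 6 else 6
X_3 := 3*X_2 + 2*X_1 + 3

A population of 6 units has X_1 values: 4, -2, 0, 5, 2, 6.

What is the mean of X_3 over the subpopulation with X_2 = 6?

24.6

E[X_3|X_2=6] averages over only the 5 units with X_2=6 (X_1 = 4, -2, 0, 5, 2): X_3 = 29, 17, 21, 31, 25, mean 24.6.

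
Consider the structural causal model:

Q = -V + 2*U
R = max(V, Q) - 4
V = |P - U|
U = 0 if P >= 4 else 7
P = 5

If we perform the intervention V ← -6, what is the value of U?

Under do(V=-6), the mechanism V = |P - U| is discarded; V is fixed at -6.
Since U is not a descendant of the intervened variable, it is unaffected.
U = 0 if P >= 4 else 7  [with P=5]  = 0

0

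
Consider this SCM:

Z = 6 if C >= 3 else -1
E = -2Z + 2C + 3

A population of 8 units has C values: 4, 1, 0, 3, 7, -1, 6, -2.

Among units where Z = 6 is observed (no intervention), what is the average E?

1

E[E|Z=6] averages over only the 4 units with Z=6 (C = 4, 3, 7, 6): E = -1, -3, 5, 3, mean 1.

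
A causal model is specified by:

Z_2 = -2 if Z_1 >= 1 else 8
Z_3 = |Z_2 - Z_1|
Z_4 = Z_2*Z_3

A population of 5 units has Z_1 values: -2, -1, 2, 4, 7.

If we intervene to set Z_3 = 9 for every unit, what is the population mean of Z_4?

Every unit gets Z_3=9 under the intervention. Z_4 values become 72, 72, -18, -18, -18; E[Z_4|do(Z_3=9)] = 18.

18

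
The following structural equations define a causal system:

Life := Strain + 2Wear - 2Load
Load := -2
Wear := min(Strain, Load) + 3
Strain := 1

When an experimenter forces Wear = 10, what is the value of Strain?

1

Under do(Wear=10), the mechanism Wear := min(Strain, Load) + 3 is discarded; Wear is fixed at 10.
Since Strain is not a descendant of the intervened variable, it is unaffected.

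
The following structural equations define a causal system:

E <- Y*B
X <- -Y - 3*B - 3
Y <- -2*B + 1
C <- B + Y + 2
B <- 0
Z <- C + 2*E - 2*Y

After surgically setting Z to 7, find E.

do(Z=7) replaces the equation Z <- C + 2*E - 2*Y with the constant Z = 7.
Since E is not a descendant of the intervened variable, it is unaffected.
Y = -2*B + 1  [with B=0]  = 1
E = Y*B  [with Y=1, B=0]  = 0

0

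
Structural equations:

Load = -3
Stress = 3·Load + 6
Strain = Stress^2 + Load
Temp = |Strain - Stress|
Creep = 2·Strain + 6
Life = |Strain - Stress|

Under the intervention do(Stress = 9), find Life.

69

Under do(Stress=9), the mechanism Stress = 3·Load + 6 is discarded; Stress is fixed at 9.
Strain = Stress^2 + Load  [with Stress=9, Load=-3]  = 78
Life = |Strain - Stress|  [with Strain=78, Stress=9]  = 69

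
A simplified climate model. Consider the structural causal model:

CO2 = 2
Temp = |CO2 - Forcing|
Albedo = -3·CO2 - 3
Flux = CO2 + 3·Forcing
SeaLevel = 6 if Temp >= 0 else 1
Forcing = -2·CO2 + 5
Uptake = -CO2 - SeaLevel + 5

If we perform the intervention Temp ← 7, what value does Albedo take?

-9

The intervention breaks the incoming arrows to Temp: Temp = |CO2 - Forcing| no longer applies, and Temp = 7.
Albedo is not downstream of the intervention, so its value is determined by the original equations.
Albedo = -3·CO2 - 3  [with CO2=2]  = -9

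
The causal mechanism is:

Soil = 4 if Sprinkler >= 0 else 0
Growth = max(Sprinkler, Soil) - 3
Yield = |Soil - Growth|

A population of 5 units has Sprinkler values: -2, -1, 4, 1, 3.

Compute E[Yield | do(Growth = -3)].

The intervention sets Growth=-3 in all 5 units regardless of Sprinkler. Recomputing Yield per unit gives 3, 3, 7, 7, 7; average 5.4.

5.4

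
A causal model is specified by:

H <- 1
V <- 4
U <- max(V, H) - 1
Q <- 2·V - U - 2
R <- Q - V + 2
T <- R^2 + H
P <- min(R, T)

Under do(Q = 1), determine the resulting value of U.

Under do(Q=1), the mechanism Q <- 2·V - U - 2 is discarded; Q is fixed at 1.
Since U is not a descendant of the intervened variable, it is unaffected.
U = max(V, H) - 1  [with V=4, H=1]  = 3

3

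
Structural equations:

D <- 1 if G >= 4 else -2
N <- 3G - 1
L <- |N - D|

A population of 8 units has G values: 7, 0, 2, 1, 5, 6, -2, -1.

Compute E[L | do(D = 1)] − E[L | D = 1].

-7.5

do(D=1) breaks D's dependence on G. With D=1 fixed, L across the units is 19, 2, 4, 1, 13, 16, 8, 5, mean 8.5.
E[L|D=1] averages over only the 3 units with D=1 (G = 7, 5, 6): L = 19, 13, 16, mean 16.
Difference = 8.5 − 16 = -7.5.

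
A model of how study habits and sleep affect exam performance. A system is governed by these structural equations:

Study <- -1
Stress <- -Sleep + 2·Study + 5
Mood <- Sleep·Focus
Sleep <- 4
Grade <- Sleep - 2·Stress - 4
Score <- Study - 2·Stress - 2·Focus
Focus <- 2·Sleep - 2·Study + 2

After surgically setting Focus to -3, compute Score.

Intervening sets Focus = -3 and removes its equation (Focus <- 2·Sleep - 2·Study + 2).
Stress = -Sleep + 2·Study + 5  [with Sleep=4, Study=-1]  = -1
Score = Study - 2·Stress - 2·Focus  [with Study=-1, Stress=-1, Focus=-3]  = 7

7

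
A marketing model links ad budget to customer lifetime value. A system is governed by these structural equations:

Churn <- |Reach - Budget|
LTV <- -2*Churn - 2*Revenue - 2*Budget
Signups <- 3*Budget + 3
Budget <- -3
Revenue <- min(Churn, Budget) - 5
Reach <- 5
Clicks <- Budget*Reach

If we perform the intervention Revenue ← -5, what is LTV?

0

Intervening sets Revenue = -5 and removes its equation (Revenue <- min(Churn, Budget) - 5).
Churn = |Reach - Budget|  [with Reach=5, Budget=-3]  = 8
LTV = -2*Churn - 2*Revenue - 2*Budget  [with Churn=8, Revenue=-5, Budget=-3]  = 0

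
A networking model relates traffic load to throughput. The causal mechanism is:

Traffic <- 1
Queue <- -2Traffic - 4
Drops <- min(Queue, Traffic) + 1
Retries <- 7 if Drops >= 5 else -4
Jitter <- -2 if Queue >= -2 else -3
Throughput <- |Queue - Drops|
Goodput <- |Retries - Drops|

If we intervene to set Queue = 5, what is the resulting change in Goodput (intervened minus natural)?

5

Under do(Queue=5), the mechanism Queue <- -2Traffic - 4 is discarded; Queue is fixed at 5.
Drops = min(Queue, Traffic) + 1  [with Queue=5, Traffic=1]  = 2
Retries = 7 if Drops >= 5 else -4  [with Drops=2]  = -4
Goodput = |Retries - Drops|  [with Retries=-4, Drops=2]  = 6
Without intervention: Queue = -2Traffic - 4  [with Traffic=1]  = -6; Drops = min(Queue, Traffic) + 1  [with Queue=-6, Traffic=1]  = -5; Retries = 7 if Drops >= 5 else -4  [with Drops=-5]  = -4; Goodput = |Retries - Drops|  [with Retries=-4, Drops=-5]  = 1.
Change = 6 − 1 = 5.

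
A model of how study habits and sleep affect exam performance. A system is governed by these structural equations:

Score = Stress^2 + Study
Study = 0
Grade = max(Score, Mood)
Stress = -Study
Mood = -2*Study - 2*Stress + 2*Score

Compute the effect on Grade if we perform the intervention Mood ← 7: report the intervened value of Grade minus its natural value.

7

Intervening sets Mood = 7 and removes its equation (Mood = -2*Study - 2*Stress + 2*Score).
Stress = -Study  [with Study=0]  = 0
Score = Stress^2 + Study  [with Stress=0, Study=0]  = 0
Grade = max(Score, Mood)  [with Score=0, Mood=7]  = 7
Without intervention: Stress = -Study  [with Study=0]  = 0; Score = Stress^2 + Study  [with Stress=0, Study=0]  = 0; Mood = -2*Study - 2*Stress + 2*Score  [with Study=0, Stress=0, Score=0]  = 0; Grade = max(Score, Mood)  [with Score=0, Mood=0]  = 0.
Change = 7 − 0 = 7.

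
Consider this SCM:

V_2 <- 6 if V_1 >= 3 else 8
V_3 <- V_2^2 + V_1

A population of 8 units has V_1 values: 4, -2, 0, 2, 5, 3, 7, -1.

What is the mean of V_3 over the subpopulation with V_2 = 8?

63.75

E[V_3|V_2=8] averages over only the 4 units with V_2=8 (V_1 = -2, 0, 2, -1): V_3 = 62, 64, 66, 63, mean 63.75.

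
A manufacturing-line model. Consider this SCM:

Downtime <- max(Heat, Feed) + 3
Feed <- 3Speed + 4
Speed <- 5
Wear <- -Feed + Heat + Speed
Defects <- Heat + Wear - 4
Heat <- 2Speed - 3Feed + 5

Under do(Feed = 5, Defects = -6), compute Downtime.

8

Setting Feed = 5, Defects = -6 by intervention discards those variables' equations.
Heat = 2Speed - 3Feed + 5  [with Speed=5, Feed=5]  = 0
Downtime = max(Heat, Feed) + 3  [with Heat=0, Feed=5]  = 8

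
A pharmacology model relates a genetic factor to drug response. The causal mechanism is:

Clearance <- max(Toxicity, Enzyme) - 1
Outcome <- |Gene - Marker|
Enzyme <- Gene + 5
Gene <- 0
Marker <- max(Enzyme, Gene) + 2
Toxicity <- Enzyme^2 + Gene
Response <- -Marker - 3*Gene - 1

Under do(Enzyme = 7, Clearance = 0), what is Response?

The joint intervention fixes Enzyme = 7, Clearance = 0, removing each variable's own equation.
Marker = max(Enzyme, Gene) + 2  [with Enzyme=7, Gene=0]  = 9
Response = -Marker - 3*Gene - 1  [with Marker=9, Gene=0]  = -10

-10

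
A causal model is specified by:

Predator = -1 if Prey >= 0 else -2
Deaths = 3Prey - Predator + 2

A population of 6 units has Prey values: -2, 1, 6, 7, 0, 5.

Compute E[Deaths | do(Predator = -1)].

11.5

do(Predator=-1) breaks Predator's dependence on Prey. With Predator=-1 fixed, Deaths across the units is -3, 6, 21, 24, 3, 18, mean 11.5.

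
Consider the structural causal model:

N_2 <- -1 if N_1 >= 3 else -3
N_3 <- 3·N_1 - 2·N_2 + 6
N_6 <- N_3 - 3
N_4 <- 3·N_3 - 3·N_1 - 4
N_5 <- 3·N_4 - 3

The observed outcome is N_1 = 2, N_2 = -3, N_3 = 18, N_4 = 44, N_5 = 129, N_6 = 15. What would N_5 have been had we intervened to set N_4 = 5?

12

Intervening sets N_4 = 5 and removes its equation (N_4 <- 3·N_3 - 3·N_1 - 4).
N_5 = 3·N_4 - 3  [with N_4=5]  = 12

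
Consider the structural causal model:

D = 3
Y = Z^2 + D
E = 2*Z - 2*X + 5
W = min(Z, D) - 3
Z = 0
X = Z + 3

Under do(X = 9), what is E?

-13

The intervention breaks the incoming arrows to X: X = Z + 3 no longer applies, and X = 9.
E = 2*Z - 2*X + 5  [with Z=0, X=9]  = -13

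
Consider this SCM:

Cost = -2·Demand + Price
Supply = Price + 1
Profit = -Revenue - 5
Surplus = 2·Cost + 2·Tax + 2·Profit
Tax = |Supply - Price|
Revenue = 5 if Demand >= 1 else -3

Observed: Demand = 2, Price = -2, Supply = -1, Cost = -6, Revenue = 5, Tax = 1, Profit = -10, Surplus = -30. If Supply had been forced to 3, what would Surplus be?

The intervention breaks the incoming arrows to Supply: Supply = Price + 1 no longer applies, and Supply = 3.
Cost = -2·Demand + Price  [with Demand=2, Price=-2]  = -6
Revenue = 5 if Demand >= 1 else -3  [with Demand=2]  = 5
Tax = |Supply - Price|  [with Supply=3, Price=-2]  = 5
Profit = -Revenue - 5  [with Revenue=5]  = -10
Surplus = 2·Cost + 2·Tax + 2·Profit  [with Cost=-6, Tax=5, Profit=-10]  = -22

-22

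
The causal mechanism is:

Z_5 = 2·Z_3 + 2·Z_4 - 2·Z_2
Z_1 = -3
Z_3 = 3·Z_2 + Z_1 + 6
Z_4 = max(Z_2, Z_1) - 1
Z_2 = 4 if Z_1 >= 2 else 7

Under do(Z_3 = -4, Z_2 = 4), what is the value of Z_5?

Setting Z_3 = -4, Z_2 = 4 by intervention discards those variables' equations.
Z_4 = max(Z_2, Z_1) - 1  [with Z_2=4, Z_1=-3]  = 3
Z_5 = 2·Z_3 + 2·Z_4 - 2·Z_2  [with Z_3=-4, Z_4=3, Z_2=4]  = -10

-10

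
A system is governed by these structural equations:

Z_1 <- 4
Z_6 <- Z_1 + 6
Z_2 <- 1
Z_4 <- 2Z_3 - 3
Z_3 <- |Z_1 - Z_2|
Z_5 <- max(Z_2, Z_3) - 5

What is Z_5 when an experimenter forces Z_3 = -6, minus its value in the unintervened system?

-2

do(Z_3=-6) replaces the equation Z_3 <- |Z_1 - Z_2| with the constant Z_3 = -6.
Z_5 = max(Z_2, Z_3) - 5  [with Z_2=1, Z_3=-6]  = -4
Without intervention: Z_3 = |Z_1 - Z_2|  [with Z_1=4, Z_2=1]  = 3; Z_5 = max(Z_2, Z_3) - 5  [with Z_2=1, Z_3=3]  = -2.
Change = -4 − (-2) = -2.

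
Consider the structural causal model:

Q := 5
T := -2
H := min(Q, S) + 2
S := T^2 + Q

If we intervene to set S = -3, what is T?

Under do(S=-3), the mechanism S := T^2 + Q is discarded; S is fixed at -3.
Since T is not a descendant of the intervened variable, it is unaffected.

-2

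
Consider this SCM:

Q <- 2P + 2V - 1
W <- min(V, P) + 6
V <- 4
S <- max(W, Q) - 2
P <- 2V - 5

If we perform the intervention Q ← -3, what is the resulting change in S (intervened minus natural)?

-4

do(Q=-3) replaces the equation Q <- 2P + 2V - 1 with the constant Q = -3.
P = 2V - 5  [with V=4]  = 3
W = min(V, P) + 6  [with V=4, P=3]  = 9
S = max(W, Q) - 2  [with W=9, Q=-3]  = 7
Without intervention: P = 2V - 5  [with V=4]  = 3; Q = 2P + 2V - 1  [with P=3, V=4]  = 13; W = min(V, P) + 6  [with V=4, P=3]  = 9; S = max(W, Q) - 2  [with W=9, Q=13]  = 11.
Change = 7 − 11 = -4.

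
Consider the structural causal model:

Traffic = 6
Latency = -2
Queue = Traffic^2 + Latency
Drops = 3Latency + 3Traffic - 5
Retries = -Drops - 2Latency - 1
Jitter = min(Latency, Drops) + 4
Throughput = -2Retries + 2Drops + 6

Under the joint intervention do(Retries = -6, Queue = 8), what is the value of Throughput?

32

The joint intervention fixes Retries = -6, Queue = 8, removing each variable's own equation.
Drops = 3Latency + 3Traffic - 5  [with Latency=-2, Traffic=6]  = 7
Throughput = -2Retries + 2Drops + 6  [with Retries=-6, Drops=7]  = 32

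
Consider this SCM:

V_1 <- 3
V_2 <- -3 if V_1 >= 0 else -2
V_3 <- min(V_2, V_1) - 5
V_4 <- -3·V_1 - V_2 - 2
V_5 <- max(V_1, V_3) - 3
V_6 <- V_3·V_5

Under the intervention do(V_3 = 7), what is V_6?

The intervention breaks the incoming arrows to V_3: V_3 <- min(V_2, V_1) - 5 no longer applies, and V_3 = 7.
V_5 = max(V_1, V_3) - 3  [with V_1=3, V_3=7]  = 4
V_6 = V_3·V_5  [with V_3=7, V_5=4]  = 28

28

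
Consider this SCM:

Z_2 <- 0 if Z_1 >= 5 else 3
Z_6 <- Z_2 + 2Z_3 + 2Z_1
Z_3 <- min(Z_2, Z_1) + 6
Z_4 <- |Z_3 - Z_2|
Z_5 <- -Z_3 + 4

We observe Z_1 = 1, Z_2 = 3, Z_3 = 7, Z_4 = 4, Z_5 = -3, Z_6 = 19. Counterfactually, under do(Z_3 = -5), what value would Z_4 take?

The intervention breaks the incoming arrows to Z_3: Z_3 <- min(Z_2, Z_1) + 6 no longer applies, and Z_3 = -5.
Z_2 = 0 if Z_1 >= 5 else 3  [with Z_1=1]  = 3
Z_4 = |Z_3 - Z_2|  [with Z_3=-5, Z_2=3]  = 8

8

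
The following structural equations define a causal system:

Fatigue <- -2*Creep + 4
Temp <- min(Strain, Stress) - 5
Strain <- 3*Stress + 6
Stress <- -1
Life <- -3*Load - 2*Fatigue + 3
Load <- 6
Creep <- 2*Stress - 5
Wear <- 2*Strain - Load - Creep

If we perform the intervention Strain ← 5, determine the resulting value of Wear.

11

The intervention breaks the incoming arrows to Strain: Strain <- 3*Stress + 6 no longer applies, and Strain = 5.
Creep = 2*Stress - 5  [with Stress=-1]  = -7
Wear = 2*Strain - Load - Creep  [with Strain=5, Load=6, Creep=-7]  = 11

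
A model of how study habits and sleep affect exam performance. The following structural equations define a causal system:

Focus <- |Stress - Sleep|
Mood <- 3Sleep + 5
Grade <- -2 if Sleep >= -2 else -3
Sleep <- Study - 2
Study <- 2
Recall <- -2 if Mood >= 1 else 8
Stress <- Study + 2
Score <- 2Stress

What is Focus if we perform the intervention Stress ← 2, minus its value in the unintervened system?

-2

The intervention breaks the incoming arrows to Stress: Stress <- Study + 2 no longer applies, and Stress = 2.
Sleep = Study - 2  [with Study=2]  = 0
Focus = |Stress - Sleep|  [with Stress=2, Sleep=0]  = 2
Without intervention: Sleep = Study - 2  [with Study=2]  = 0; Stress = Study + 2  [with Study=2]  = 4; Focus = |Stress - Sleep|  [with Stress=4, Sleep=0]  = 4.
Change = 2 − 4 = -2.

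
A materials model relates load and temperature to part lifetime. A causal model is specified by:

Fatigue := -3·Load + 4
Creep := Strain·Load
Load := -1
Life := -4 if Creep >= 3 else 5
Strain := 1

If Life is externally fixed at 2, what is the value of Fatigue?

7

The intervention breaks the incoming arrows to Life: Life := -4 if Creep >= 3 else 5 no longer applies, and Life = 2.
Since Fatigue is not a descendant of the intervened variable, it is unaffected.
Fatigue = -3·Load + 4  [with Load=-1]  = 7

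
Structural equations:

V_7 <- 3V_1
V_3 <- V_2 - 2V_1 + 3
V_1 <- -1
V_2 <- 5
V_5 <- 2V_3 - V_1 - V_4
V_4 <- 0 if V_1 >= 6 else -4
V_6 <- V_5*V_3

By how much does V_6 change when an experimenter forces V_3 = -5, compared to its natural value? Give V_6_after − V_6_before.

The intervention breaks the incoming arrows to V_3: V_3 <- V_2 - 2V_1 + 3 no longer applies, and V_3 = -5.
V_4 = 0 if V_1 >= 6 else -4  [with V_1=-1]  = -4
V_5 = 2V_3 - V_1 - V_4  [with V_3=-5, V_1=-1, V_4=-4]  = -5
V_6 = V_5*V_3  [with V_5=-5, V_3=-5]  = 25
Without intervention: V_3 = V_2 - 2V_1 + 3  [with V_2=5, V_1=-1]  = 10; V_4 = 0 if V_1 >= 6 else -4  [with V_1=-1]  = -4; V_5 = 2V_3 - V_1 - V_4  [with V_3=10, V_1=-1, V_4=-4]  = 25; V_6 = V_5*V_3  [with V_5=25, V_3=10]  = 250.
Change = 25 − 250 = -225.

-225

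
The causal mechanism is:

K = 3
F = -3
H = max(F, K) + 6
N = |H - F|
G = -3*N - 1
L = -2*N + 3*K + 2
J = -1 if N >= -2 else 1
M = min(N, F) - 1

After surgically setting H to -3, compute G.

do(H=-3) replaces the equation H = max(F, K) + 6 with the constant H = -3.
N = |H - F|  [with H=-3, F=-3]  = 0
G = -3*N - 1  [with N=0]  = -1

-1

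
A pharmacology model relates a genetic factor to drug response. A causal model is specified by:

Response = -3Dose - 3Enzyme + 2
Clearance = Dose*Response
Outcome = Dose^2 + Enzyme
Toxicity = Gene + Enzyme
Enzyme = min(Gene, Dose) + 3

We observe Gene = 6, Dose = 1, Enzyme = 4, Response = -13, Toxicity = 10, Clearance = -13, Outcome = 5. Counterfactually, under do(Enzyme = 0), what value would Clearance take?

-1

The intervention breaks the incoming arrows to Enzyme: Enzyme = min(Gene, Dose) + 3 no longer applies, and Enzyme = 0.
Response = -3Dose - 3Enzyme + 2  [with Dose=1, Enzyme=0]  = -1
Clearance = Dose*Response  [with Dose=1, Response=-1]  = -1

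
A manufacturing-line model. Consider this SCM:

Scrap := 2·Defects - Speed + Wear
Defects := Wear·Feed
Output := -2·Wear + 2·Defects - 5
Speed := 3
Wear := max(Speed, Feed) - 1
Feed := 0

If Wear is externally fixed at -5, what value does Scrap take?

-8

do(Wear=-5) replaces the equation Wear := max(Speed, Feed) - 1 with the constant Wear = -5.
Defects = Wear·Feed  [with Wear=-5, Feed=0]  = 0
Scrap = 2·Defects - Speed + Wear  [with Defects=0, Speed=3, Wear=-5]  = -8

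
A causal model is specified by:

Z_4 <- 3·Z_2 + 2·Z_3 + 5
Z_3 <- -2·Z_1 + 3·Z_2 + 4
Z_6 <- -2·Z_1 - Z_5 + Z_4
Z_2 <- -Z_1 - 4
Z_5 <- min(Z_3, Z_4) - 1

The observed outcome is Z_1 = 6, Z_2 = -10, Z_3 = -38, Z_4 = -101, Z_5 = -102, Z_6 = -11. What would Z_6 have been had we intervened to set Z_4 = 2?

29

Under do(Z_4=2), the mechanism Z_4 <- 3·Z_2 + 2·Z_3 + 5 is discarded; Z_4 is fixed at 2.
Z_2 = -Z_1 - 4  [with Z_1=6]  = -10
Z_3 = -2·Z_1 + 3·Z_2 + 4  [with Z_1=6, Z_2=-10]  = -38
Z_5 = min(Z_3, Z_4) - 1  [with Z_3=-38, Z_4=2]  = -39
Z_6 = -2·Z_1 - Z_5 + Z_4  [with Z_1=6, Z_5=-39, Z_4=2]  = 29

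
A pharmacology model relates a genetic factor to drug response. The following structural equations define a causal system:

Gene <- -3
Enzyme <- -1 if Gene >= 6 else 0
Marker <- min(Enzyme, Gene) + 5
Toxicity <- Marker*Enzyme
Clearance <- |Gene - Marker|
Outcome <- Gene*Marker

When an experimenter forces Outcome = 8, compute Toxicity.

do(Outcome=8) replaces the equation Outcome <- Gene*Marker with the constant Outcome = 8.
No directed path runs from Outcome to Toxicity, so Toxicity keeps its natural value.
Enzyme = -1 if Gene >= 6 else 0  [with Gene=-3]  = 0
Marker = min(Enzyme, Gene) + 5  [with Enzyme=0, Gene=-3]  = 2
Toxicity = Marker*Enzyme  [with Marker=2, Enzyme=0]  = 0

0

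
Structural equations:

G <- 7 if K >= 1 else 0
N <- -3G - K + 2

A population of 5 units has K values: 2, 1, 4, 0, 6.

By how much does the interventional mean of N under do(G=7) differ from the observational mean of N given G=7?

0.65

The intervention sets G=7 in all 5 units regardless of K. Recomputing N per unit gives -21, -20, -23, -19, -25; average -21.6.
Observing G=7 restricts to units where G's equation naturally yields 7: K ∈ {2, 1, 4, 6}. In that subpopulation N = -21, -20, -23, -25, mean -22.25.
Difference = -21.6 − (-22.25) = 0.65.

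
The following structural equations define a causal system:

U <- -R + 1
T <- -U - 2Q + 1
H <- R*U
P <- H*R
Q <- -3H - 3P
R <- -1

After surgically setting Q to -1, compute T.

The intervention breaks the incoming arrows to Q: Q <- -3H - 3P no longer applies, and Q = -1.
U = -R + 1  [with R=-1]  = 2
T = -U - 2Q + 1  [with U=2, Q=-1]  = 1

1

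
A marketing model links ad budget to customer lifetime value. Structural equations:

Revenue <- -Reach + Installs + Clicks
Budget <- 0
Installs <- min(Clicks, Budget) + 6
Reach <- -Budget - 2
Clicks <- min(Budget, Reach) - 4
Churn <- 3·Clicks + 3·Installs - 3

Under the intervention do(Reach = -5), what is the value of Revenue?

Under do(Reach=-5), the mechanism Reach <- -Budget - 2 is discarded; Reach is fixed at -5.
Clicks = min(Budget, Reach) - 4  [with Budget=0, Reach=-5]  = -9
Installs = min(Clicks, Budget) + 6  [with Clicks=-9, Budget=0]  = -3
Revenue = -Reach + Installs + Clicks  [with Reach=-5, Installs=-3, Clicks=-9]  = -7

-7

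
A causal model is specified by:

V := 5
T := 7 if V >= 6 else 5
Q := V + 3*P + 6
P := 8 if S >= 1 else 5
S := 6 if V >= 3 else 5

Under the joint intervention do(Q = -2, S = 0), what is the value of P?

Setting Q = -2, S = 0 by intervention discards those variables' equations.
P = 8 if S >= 1 else 5  [with S=0]  = 5

5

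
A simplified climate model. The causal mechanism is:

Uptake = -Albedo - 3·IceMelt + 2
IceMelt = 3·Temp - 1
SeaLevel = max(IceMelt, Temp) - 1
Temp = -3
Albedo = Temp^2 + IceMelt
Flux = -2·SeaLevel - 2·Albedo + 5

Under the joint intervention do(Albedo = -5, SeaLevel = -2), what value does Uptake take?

Setting Albedo = -5, SeaLevel = -2 by intervention discards those variables' equations.
IceMelt = 3·Temp - 1  [with Temp=-3]  = -10
Uptake = -Albedo - 3·IceMelt + 2  [with Albedo=-5, IceMelt=-10]  = 37

37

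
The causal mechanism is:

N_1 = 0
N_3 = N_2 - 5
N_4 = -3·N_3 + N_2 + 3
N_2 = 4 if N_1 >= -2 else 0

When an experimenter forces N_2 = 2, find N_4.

14

Under do(N_2=2), the mechanism N_2 = 4 if N_1 >= -2 else 0 is discarded; N_2 is fixed at 2.
N_3 = N_2 - 5  [with N_2=2]  = -3
N_4 = -3·N_3 + N_2 + 3  [with N_3=-3, N_2=2]  = 14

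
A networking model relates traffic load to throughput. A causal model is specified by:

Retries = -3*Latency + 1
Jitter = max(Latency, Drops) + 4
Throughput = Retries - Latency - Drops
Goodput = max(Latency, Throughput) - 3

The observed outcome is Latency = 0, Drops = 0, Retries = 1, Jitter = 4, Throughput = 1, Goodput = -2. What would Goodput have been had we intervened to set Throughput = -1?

-3

The intervention breaks the incoming arrows to Throughput: Throughput = Retries - Latency - Drops no longer applies, and Throughput = -1.
Goodput = max(Latency, Throughput) - 3  [with Latency=0, Throughput=-1]  = -3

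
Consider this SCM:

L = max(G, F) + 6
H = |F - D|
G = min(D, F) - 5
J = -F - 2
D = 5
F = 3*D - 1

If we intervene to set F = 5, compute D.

Under do(F=5), the mechanism F = 3*D - 1 is discarded; F is fixed at 5.
D is not downstream of the intervention, so its value is determined by the original equations.

5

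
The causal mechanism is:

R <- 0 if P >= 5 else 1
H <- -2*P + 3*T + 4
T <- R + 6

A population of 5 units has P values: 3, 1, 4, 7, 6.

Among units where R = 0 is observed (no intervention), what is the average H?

9

Conditioning on R=0 selects the 2 unit(s) with P ∈ {7, 6}. Their H values: 8, 10. Mean = 9.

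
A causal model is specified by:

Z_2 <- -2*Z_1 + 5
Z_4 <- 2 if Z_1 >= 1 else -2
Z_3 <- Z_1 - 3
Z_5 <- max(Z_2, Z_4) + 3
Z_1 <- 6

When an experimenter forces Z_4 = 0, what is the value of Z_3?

Under do(Z_4=0), the mechanism Z_4 <- 2 if Z_1 >= 1 else -2 is discarded; Z_4 is fixed at 0.
Since Z_3 is not a descendant of the intervened variable, it is unaffected.
Z_3 = Z_1 - 3  [with Z_1=6]  = 3

3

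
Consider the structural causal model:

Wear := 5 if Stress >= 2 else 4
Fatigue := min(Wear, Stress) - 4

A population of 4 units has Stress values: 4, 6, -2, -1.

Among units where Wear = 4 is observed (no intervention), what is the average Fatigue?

-5.5

Observing Wear=4 restricts to units where Wear's equation naturally yields 4: Stress ∈ {-2, -1}. In that subpopulation Fatigue = -6, -5, mean -5.5.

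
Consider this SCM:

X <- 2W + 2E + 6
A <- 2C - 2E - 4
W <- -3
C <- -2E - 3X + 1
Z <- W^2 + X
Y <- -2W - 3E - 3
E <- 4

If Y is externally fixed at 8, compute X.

do(Y=8) replaces the equation Y <- -2W - 3E - 3 with the constant Y = 8.
X is not downstream of the intervention, so its value is determined by the original equations.
X = 2W + 2E + 6  [with W=-3, E=4]  = 8

8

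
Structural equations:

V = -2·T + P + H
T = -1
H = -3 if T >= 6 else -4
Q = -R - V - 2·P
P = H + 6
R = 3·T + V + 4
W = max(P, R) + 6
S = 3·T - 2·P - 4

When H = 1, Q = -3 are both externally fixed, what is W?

17

Under do(H = 1, Q = -3), each intervened variable's structural equation is replaced by its fixed value.
P = H + 6  [with H=1]  = 7
V = -2·T + P + H  [with T=-1, P=7, H=1]  = 10
R = 3·T + V + 4  [with T=-1, V=10]  = 11
W = max(P, R) + 6  [with P=7, R=11]  = 17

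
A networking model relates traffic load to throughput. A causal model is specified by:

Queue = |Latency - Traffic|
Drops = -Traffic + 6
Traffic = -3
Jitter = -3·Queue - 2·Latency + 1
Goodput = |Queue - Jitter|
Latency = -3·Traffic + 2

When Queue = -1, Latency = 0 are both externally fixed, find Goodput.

5

Setting Queue = -1, Latency = 0 by intervention discards those variables' equations.
Jitter = -3·Queue - 2·Latency + 1  [with Queue=-1, Latency=0]  = 4
Goodput = |Queue - Jitter|  [with Queue=-1, Jitter=4]  = 5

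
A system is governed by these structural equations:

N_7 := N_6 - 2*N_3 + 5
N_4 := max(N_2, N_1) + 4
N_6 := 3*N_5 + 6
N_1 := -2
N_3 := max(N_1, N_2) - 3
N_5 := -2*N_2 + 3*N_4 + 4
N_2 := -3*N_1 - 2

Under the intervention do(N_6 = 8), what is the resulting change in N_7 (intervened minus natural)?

Intervening sets N_6 = 8 and removes its equation (N_6 := 3*N_5 + 6).
N_2 = -3*N_1 - 2  [with N_1=-2]  = 4
N_3 = max(N_1, N_2) - 3  [with N_1=-2, N_2=4]  = 1
N_7 = N_6 - 2*N_3 + 5  [with N_6=8, N_3=1]  = 11
Without intervention: N_2 = -3*N_1 - 2  [with N_1=-2]  = 4; N_3 = max(N_1, N_2) - 3  [with N_1=-2, N_2=4]  = 1; N_4 = max(N_2, N_1) + 4  [with N_2=4, N_1=-2]  = 8; N_5 = -2*N_2 + 3*N_4 + 4  [with N_2=4, N_4=8]  = 20; N_6 = 3*N_5 + 6  [with N_5=20]  = 66; N_7 = N_6 - 2*N_3 + 5  [with N_6=66, N_3=1]  = 69.
Change = 11 − 69 = -58.

-58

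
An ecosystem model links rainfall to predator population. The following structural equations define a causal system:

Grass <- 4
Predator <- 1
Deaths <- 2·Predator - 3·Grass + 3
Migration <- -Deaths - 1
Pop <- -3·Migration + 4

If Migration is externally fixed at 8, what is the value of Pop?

Intervening sets Migration = 8 and removes its equation (Migration <- -Deaths - 1).
Pop = -3·Migration + 4  [with Migration=8]  = -20

-20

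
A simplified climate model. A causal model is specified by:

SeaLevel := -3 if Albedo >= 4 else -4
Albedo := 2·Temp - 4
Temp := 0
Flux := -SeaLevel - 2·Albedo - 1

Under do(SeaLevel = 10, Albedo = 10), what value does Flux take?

The joint intervention fixes SeaLevel = 10, Albedo = 10, removing each variable's own equation.
Flux = -SeaLevel - 2·Albedo - 1  [with SeaLevel=10, Albedo=10]  = -31

-31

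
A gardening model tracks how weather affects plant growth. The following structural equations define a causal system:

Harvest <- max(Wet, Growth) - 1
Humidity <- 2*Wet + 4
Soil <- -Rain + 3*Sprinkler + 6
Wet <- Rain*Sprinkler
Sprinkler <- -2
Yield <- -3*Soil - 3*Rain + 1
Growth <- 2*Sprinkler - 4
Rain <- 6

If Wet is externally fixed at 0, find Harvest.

do(Wet=0) replaces the equation Wet <- Rain*Sprinkler with the constant Wet = 0.
Growth = 2*Sprinkler - 4  [with Sprinkler=-2]  = -8
Harvest = max(Wet, Growth) - 1  [with Wet=0, Growth=-8]  = -1

-1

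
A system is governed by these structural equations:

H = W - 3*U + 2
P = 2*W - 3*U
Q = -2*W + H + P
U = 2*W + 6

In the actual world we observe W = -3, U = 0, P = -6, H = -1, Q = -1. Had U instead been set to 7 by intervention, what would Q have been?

-43

do(U=7) replaces the equation U = 2*W + 6 with the constant U = 7.
P = 2*W - 3*U  [with W=-3, U=7]  = -27
H = W - 3*U + 2  [with W=-3, U=7]  = -22
Q = -2*W + H + P  [with W=-3, H=-22, P=-27]  = -43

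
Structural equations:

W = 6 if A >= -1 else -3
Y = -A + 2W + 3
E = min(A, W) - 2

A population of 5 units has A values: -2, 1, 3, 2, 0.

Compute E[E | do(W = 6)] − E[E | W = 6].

do(W=6) breaks W's dependence on A. With W=6 fixed, E across the units is -4, -1, 1, 0, -2, mean -1.2.
Observing W=6 restricts to units where W's equation naturally yields 6: A ∈ {1, 3, 2, 0}. In that subpopulation E = -1, 1, 0, -2, mean -0.5.
Difference = -1.2 − (-0.5) = -0.7.

-0.7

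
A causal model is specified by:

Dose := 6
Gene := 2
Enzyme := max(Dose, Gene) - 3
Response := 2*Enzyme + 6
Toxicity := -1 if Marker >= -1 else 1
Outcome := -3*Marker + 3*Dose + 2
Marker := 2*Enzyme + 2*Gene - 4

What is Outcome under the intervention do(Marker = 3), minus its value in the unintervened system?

The intervention breaks the incoming arrows to Marker: Marker := 2*Enzyme + 2*Gene - 4 no longer applies, and Marker = 3.
Outcome = -3*Marker + 3*Dose + 2  [with Marker=3, Dose=6]  = 11
Without intervention: Enzyme = max(Dose, Gene) - 3  [with Dose=6, Gene=2]  = 3; Marker = 2*Enzyme + 2*Gene - 4  [with Enzyme=3, Gene=2]  = 6; Outcome = -3*Marker + 3*Dose + 2  [with Marker=6, Dose=6]  = 2.
Change = 11 − 2 = 9.

9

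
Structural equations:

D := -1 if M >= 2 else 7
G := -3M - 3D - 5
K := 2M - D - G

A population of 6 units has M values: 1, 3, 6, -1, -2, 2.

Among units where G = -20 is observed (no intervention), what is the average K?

Conditioning on G=-20 selects the 2 unit(s) with M ∈ {6, -2}. Their K values: 33, 9. Mean = 21.

21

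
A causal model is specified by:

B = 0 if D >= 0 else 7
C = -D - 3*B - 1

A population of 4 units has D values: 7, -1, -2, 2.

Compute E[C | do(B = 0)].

Under do(B=0), B's equation is replaced by B=0 for every unit. Per-unit C: -8, 0, 1, -3. Mean = -2.5.

-2.5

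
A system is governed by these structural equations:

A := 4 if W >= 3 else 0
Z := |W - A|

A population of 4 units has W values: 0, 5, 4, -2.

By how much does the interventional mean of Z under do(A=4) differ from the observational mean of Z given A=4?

Every unit gets A=4 under the intervention. Z values become 4, 1, 0, 6; E[Z|do(A=4)] = 2.75.
Observing A=4 restricts to units where A's equation naturally yields 4: W ∈ {5, 4}. In that subpopulation Z = 1, 0, mean 0.5.
Difference = 2.75 − 0.5 = 2.25.

2.25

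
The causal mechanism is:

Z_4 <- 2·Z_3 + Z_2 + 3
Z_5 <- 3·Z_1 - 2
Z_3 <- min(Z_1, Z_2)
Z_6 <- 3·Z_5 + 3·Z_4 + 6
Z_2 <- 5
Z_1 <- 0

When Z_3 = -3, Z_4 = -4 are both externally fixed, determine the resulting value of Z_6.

-12

Setting Z_3 = -3, Z_4 = -4 by intervention discards those variables' equations.
Z_5 = 3·Z_1 - 2  [with Z_1=0]  = -2
Z_6 = 3·Z_5 + 3·Z_4 + 6  [with Z_5=-2, Z_4=-4]  = -12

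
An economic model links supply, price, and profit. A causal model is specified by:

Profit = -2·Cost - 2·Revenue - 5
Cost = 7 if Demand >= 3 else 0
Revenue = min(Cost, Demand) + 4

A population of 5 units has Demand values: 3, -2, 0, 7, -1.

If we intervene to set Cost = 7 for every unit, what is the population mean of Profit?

-29.8

Under do(Cost=7), Cost's equation is replaced by Cost=7 for every unit. Per-unit Profit: -33, -23, -27, -41, -25. Mean = -29.8.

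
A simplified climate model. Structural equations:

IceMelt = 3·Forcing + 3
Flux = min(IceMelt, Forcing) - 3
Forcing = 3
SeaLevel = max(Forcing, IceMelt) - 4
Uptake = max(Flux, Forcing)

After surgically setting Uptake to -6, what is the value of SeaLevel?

do(Uptake=-6) replaces the equation Uptake = max(Flux, Forcing) with the constant Uptake = -6.
SeaLevel is not downstream of the intervention, so its value is determined by the original equations.
IceMelt = 3·Forcing + 3  [with Forcing=3]  = 12
SeaLevel = max(Forcing, IceMelt) - 4  [with Forcing=3, IceMelt=12]  = 8

8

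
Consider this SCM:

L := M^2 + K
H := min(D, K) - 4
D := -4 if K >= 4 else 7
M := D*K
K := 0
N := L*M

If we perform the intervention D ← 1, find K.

0

Under do(D=1), the mechanism D := -4 if K >= 4 else 7 is discarded; D is fixed at 1.
K is not downstream of the intervention, so its value is determined by the original equations.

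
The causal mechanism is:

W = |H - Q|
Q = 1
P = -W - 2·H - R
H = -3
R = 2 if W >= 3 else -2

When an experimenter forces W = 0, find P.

8

do(W=0) replaces the equation W = |H - Q| with the constant W = 0.
R = 2 if W >= 3 else -2  [with W=0]  = -2
P = -W - 2·H - R  [with W=0, H=-3, R=-2]  = 8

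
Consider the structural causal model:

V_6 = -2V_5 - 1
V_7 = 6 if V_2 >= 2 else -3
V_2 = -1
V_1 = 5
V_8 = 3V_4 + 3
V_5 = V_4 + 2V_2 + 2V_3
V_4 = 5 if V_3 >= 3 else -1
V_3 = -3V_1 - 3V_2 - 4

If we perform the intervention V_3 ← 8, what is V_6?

The intervention breaks the incoming arrows to V_3: V_3 = -3V_1 - 3V_2 - 4 no longer applies, and V_3 = 8.
V_4 = 5 if V_3 >= 3 else -1  [with V_3=8]  = 5
V_5 = V_4 + 2V_2 + 2V_3  [with V_4=5, V_2=-1, V_3=8]  = 19
V_6 = -2V_5 - 1  [with V_5=19]  = -39

-39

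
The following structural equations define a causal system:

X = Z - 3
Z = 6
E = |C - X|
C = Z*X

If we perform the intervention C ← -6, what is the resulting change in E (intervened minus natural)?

-6

The intervention breaks the incoming arrows to C: C = Z*X no longer applies, and C = -6.
X = Z - 3  [with Z=6]  = 3
E = |C - X|  [with C=-6, X=3]  = 9
Without intervention: X = Z - 3  [with Z=6]  = 3; C = Z*X  [with Z=6, X=3]  = 18; E = |C - X|  [with C=18, X=3]  = 15.
Change = 9 − 15 = -6.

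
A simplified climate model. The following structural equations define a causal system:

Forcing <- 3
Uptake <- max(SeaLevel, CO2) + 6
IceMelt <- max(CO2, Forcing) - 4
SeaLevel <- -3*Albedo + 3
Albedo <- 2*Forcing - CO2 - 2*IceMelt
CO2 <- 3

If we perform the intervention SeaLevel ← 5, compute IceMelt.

do(SeaLevel=5) replaces the equation SeaLevel <- -3*Albedo + 3 with the constant SeaLevel = 5.
IceMelt is not downstream of the intervention, so its value is determined by the original equations.
IceMelt = max(CO2, Forcing) - 4  [with CO2=3, Forcing=3]  = -1

-1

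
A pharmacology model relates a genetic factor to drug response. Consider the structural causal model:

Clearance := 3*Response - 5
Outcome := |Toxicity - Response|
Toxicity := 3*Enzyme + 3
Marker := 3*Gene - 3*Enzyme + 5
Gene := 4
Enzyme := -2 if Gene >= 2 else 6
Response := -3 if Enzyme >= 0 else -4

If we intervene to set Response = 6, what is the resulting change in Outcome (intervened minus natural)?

8

The intervention breaks the incoming arrows to Response: Response := -3 if Enzyme >= 0 else -4 no longer applies, and Response = 6.
Enzyme = -2 if Gene >= 2 else 6  [with Gene=4]  = -2
Toxicity = 3*Enzyme + 3  [with Enzyme=-2]  = -3
Outcome = |Toxicity - Response|  [with Toxicity=-3, Response=6]  = 9
Without intervention: Enzyme = -2 if Gene >= 2 else 6  [with Gene=4]  = -2; Response = -3 if Enzyme >= 0 else -4  [with Enzyme=-2]  = -4; Toxicity = 3*Enzyme + 3  [with Enzyme=-2]  = -3; Outcome = |Toxicity - Response|  [with Toxicity=-3, Response=-4]  = 1.
Change = 9 − 1 = 8.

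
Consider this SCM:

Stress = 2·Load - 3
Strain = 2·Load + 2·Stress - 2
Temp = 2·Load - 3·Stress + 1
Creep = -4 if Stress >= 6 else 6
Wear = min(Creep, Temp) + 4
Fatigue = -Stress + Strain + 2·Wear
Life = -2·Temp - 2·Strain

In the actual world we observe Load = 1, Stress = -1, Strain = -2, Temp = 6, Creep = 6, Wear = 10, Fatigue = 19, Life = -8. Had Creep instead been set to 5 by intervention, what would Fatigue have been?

17

Under do(Creep=5), the mechanism Creep = -4 if Stress >= 6 else 6 is discarded; Creep is fixed at 5.
Stress = 2·Load - 3  [with Load=1]  = -1
Strain = 2·Load + 2·Stress - 2  [with Load=1, Stress=-1]  = -2
Temp = 2·Load - 3·Stress + 1  [with Load=1, Stress=-1]  = 6
Wear = min(Creep, Temp) + 4  [with Creep=5, Temp=6]  = 9
Fatigue = -Stress + Strain + 2·Wear  [with Stress=-1, Strain=-2, Wear=9]  = 17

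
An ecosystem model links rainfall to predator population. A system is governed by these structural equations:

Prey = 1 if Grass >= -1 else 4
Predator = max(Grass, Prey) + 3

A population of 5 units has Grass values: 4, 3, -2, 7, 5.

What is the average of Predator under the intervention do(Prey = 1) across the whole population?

do(Prey=1) breaks Prey's dependence on Grass. With Prey=1 fixed, Predator across the units is 7, 6, 4, 10, 8, mean 7.

7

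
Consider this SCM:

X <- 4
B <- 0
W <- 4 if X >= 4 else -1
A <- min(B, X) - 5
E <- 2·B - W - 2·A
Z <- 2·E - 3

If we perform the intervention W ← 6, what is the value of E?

4

do(W=6) replaces the equation W <- 4 if X >= 4 else -1 with the constant W = 6.
A = min(B, X) - 5  [with B=0, X=4]  = -5
E = 2·B - W - 2·A  [with B=0, W=6, A=-5]  = 4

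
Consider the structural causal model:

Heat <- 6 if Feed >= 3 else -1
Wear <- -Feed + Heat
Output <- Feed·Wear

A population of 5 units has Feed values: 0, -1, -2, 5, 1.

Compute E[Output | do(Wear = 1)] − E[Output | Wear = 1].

-0.9

Every unit gets Wear=1 under the intervention. Output values become 0, -1, -2, 5, 1; E[Output|do(Wear=1)] = 0.6.
Conditioning on Wear=1 selects the 2 unit(s) with Feed ∈ {-2, 5}. Their Output values: -2, 5. Mean = 1.5.
Difference = 0.6 − 1.5 = -0.9.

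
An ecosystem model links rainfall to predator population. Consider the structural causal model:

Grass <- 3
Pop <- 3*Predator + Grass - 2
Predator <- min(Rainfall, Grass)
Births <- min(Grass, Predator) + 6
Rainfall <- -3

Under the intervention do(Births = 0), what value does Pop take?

-8

Intervening sets Births = 0 and removes its equation (Births <- min(Grass, Predator) + 6).
No directed path runs from Births to Pop, so Pop keeps its natural value.
Predator = min(Rainfall, Grass)  [with Rainfall=-3, Grass=3]  = -3
Pop = 3*Predator + Grass - 2  [with Predator=-3, Grass=3]  = -8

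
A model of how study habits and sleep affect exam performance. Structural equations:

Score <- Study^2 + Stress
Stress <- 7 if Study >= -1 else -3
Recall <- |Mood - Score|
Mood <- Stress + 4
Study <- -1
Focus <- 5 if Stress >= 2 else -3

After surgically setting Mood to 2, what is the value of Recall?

6

The intervention breaks the incoming arrows to Mood: Mood <- Stress + 4 no longer applies, and Mood = 2.
Stress = 7 if Study >= -1 else -3  [with Study=-1]  = 7
Score = Study^2 + Stress  [with Study=-1, Stress=7]  = 8
Recall = |Mood - Score|  [with Mood=2, Score=8]  = 6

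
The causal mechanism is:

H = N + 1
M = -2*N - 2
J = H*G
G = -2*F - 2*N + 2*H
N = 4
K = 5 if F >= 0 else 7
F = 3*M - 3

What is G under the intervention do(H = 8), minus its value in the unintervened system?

6

do(H=8) replaces the equation H = N + 1 with the constant H = 8.
M = -2*N - 2  [with N=4]  = -10
F = 3*M - 3  [with M=-10]  = -33
G = -2*F - 2*N + 2*H  [with F=-33, N=4, H=8]  = 74
Without intervention: M = -2*N - 2  [with N=4]  = -10; H = N + 1  [with N=4]  = 5; F = 3*M - 3  [with M=-10]  = -33; G = -2*F - 2*N + 2*H  [with F=-33, N=4, H=5]  = 68.
Change = 74 − 68 = 6.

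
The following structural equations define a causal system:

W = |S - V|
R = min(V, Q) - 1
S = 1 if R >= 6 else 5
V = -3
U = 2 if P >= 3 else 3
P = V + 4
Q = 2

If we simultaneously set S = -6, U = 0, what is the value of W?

Under do(S = -6, U = 0), each intervened variable's structural equation is replaced by its fixed value.
W = |S - V|  [with S=-6, V=-3]  = 3

3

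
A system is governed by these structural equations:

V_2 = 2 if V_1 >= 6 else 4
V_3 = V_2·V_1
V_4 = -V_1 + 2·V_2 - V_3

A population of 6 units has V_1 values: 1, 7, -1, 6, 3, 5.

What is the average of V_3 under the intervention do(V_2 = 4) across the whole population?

Under do(V_2=4), V_2's equation is replaced by V_2=4 for every unit. Per-unit V_3: 4, 28, -4, 24, 12, 20. Mean = 14.

14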